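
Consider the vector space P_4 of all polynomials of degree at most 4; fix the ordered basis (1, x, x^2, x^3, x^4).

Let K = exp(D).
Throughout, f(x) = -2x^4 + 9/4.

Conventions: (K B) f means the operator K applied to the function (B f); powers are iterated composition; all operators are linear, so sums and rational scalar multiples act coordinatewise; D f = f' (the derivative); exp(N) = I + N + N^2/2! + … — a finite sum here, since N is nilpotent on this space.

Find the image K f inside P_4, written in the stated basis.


order-1 term: -8x^3
order-2 term: -12x^2
order-3 term: -8x
order-4 term: -2
the series for exp(D) f terminates at order 4
exp(D) f = -2x^4 - 8x^3 - 12x^2 - 8x + 1/4

g(x) = -2x^4 - 8x^3 - 12x^2 - 8x + 1/4


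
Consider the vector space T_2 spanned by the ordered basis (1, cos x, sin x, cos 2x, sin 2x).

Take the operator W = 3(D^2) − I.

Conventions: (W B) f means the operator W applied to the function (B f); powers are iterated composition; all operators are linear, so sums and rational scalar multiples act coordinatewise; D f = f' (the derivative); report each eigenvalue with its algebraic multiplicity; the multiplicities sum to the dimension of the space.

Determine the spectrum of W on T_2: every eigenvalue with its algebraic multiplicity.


λ = -13 (multiplicity 2), λ = -4 (multiplicity 2), λ = -1 (multiplicity 1)

image of 1: -1
image of cos x: -4cos x
image of sin x: -4sin x
image of cos 2x: -13cos 2x
image of sin 2x: -13sin 2x
the matrix is diagonal; its diagonal is (-1, -4, -4, -13, -13)
for a triangular matrix the eigenvalues are the diagonal entries, with algebraic multiplicity their repetition count


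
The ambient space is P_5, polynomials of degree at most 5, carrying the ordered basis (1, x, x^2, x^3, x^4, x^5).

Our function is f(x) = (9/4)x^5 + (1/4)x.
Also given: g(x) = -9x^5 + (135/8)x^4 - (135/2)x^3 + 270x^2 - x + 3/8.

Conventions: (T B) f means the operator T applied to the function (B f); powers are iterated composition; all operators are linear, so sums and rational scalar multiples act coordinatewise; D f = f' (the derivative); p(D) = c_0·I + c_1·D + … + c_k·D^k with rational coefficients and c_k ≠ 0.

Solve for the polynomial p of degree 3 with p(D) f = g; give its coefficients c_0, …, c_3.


c_0 = -4, c_1 = 3/2, c_2 = -3/2, c_3 = 2

D^0 f = (9/4)x^5 + (1/4)x
D^1 f = (45/4)x^4 + 1/4
D^2 f = 45x^3
D^3 f = 135x^2
matching coefficients of g against c_0 f + c_1 Df + … from the top degree down determines the c_i
solution: c_0 = -4, c_1 = 3/2, c_2 = -3/2, c_3 = 2


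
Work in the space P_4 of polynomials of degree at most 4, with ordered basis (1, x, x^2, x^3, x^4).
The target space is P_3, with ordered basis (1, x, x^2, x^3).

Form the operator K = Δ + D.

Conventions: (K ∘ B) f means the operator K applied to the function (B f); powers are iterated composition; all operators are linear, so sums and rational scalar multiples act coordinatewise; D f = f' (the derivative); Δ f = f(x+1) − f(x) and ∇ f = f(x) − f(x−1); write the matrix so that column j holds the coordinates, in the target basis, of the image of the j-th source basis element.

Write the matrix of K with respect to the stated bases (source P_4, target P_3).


the matrix is [[0, 2, 1, 1, 1]; [0, 0, 4, 3, 4]; [0, 0, 0, 6, 6]; [0, 0, 0, 0, 8]] (rows listed top to bottom)

image of 1: 0
image of x: 2
image of x^2: 4x + 1
image of x^3: 6x^2 + 3x + 1
image of x^4: 8x^3 + 6x^2 + 4x + 1
each image's coordinates form column j of the matrix


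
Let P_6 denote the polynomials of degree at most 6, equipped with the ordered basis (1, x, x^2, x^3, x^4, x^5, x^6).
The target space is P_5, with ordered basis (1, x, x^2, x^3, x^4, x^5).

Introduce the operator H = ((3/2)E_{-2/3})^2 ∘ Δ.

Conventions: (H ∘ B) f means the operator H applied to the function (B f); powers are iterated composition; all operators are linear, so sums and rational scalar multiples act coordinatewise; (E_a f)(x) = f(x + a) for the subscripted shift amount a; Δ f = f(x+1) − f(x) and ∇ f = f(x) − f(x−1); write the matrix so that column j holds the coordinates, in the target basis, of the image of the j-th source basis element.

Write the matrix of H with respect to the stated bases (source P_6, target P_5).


image of 1: 0
image of x: 9/4
image of x^2: (9/2)x - 15/4
image of x^3: (27/4)x^2 - (45/4)x + 21/4
image of x^4: 9x^3 - (45/2)x^2 + 21x - 85/12
image of x^5: (45/4)x^4 - (75/2)x^3 + (105/2)x^2 - (425/12)x + 341/36
image of x^6: (27/2)x^5 - (225/4)x^4 + 105x^3 - (425/4)x^2 + (341/6)x - 455/36
each image's coordinates form column j of the matrix

the matrix is [[0, 9/4, -15/4, 21/4, -85/12, 341/36, -455/36]; [0, 0, 9/2, -45/4, 21, -425/12, 341/6]; [0, 0, 0, 27/4, -45/2, 105/2, -425/4]; [0, 0, 0, 0, 9, -75/2, 105]; [0, 0, 0, 0, 0, 45/4, -225/4]; [0, 0, 0, 0, 0, 0, 27/2]] (rows listed top to bottom)


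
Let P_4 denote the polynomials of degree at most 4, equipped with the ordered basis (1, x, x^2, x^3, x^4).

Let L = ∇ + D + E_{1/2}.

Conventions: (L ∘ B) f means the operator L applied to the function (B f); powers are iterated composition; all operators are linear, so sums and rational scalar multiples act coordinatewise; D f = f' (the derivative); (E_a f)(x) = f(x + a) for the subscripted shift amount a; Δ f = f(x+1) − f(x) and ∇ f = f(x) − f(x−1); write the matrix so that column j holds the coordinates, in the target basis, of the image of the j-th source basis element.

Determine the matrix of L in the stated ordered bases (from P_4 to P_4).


the matrix is [[1, 5/2, -3/4, 9/8, -15/16]; [0, 1, 5, -9/4, 9/2]; [0, 0, 1, 15/2, -9/2]; [0, 0, 0, 1, 10]; [0, 0, 0, 0, 1]] (rows listed top to bottom)

image of 1: 1
image of x: x + 5/2
image of x^2: x^2 + 5x - 3/4
image of x^3: x^3 + (15/2)x^2 - (9/4)x + 9/8
image of x^4: x^4 + 10x^3 - (9/2)x^2 + (9/2)x - 15/16
each image's coordinates form column j of the matrix


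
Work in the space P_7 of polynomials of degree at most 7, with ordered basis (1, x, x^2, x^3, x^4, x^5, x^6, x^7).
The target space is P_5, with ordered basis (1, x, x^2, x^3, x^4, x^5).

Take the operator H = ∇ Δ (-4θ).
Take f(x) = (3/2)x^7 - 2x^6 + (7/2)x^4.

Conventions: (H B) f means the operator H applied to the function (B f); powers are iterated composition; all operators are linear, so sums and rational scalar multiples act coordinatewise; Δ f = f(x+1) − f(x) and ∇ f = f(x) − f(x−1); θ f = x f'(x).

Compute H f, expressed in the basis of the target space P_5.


θ f = (21/2)x^7 - 12x^6 + 14x^4
(-4θ) f = -42x^7 + 48x^6 - 56x^4
Δ (-4θ) f = -294x^6 - 594x^5 - 750x^4 - 734x^3 - 498x^2 - 230x - 50
∇ Δ (-4θ) f = -1764x^5 + 1440x^4 - 2940x^3 + 768x^2 - 588x - 16

g(x) = -1764x^5 + 1440x^4 - 2940x^3 + 768x^2 - 588x - 16


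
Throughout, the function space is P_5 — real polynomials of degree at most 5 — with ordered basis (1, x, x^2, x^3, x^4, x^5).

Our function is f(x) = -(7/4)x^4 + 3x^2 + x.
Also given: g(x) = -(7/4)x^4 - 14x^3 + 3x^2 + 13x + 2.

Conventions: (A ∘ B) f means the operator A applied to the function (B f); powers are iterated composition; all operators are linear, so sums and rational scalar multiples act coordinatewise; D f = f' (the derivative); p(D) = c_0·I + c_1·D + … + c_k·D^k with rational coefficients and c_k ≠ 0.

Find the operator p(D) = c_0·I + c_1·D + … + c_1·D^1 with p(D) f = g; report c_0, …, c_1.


p(D) = I + 2·D, i.e. c_0 = 1, c_1 = 2

D^0 f = -(7/4)x^4 + 3x^2 + x
D^1 f = -7x^3 + 6x + 1
matching coefficients of g against c_0 f + c_1 Df + … from the top degree down determines the c_i
solution: c_0 = 1, c_1 = 2


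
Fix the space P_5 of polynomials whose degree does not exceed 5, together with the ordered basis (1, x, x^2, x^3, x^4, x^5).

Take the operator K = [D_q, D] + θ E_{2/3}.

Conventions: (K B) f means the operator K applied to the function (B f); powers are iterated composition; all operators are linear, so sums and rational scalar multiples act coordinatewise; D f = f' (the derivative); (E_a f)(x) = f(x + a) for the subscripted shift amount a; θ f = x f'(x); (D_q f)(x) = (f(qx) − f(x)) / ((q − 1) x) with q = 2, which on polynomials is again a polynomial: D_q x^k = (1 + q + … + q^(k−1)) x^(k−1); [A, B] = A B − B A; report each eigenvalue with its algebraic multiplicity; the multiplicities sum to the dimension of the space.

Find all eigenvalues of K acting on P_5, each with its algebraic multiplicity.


λ = 0 (multiplicity 1), λ = 1 (multiplicity 1), λ = 2 (multiplicity 1), λ = 3 (multiplicity 1), λ = 4 (multiplicity 1), λ = 5 (multiplicity 1)

image of 1: 0
image of x: x
image of x^2: 2x^2 + (4/3)x - 1
image of x^3: 3x^3 + 4x^2 - (11/3)x
image of x^4: 4x^4 + 8x^3 - (35/3)x^2 + (32/27)x
image of x^5: 5x^5 + (40/3)x^4 - (107/3)x^3 + (160/27)x^2 + (80/81)x
the matrix is upper triangular; its diagonal is (0, 1, 2, 3, 4, 5)
for a triangular matrix the eigenvalues are the diagonal entries, with algebraic multiplicity their repetition count


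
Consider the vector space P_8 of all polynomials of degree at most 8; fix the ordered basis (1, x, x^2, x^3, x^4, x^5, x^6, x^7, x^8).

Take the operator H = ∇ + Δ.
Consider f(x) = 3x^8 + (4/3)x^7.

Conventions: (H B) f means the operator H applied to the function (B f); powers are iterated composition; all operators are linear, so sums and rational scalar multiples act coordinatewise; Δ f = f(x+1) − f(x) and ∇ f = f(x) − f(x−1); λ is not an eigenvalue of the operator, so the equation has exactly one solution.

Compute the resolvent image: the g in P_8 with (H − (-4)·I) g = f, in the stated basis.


write g with unknown coordinates in the stated basis and equate coefficients in (H − (-4)·I) g = f
solving from the highest basis element down gives g = (3/4)x^8 - (8/3)x^7 + (28/3)x^6 - 49x^5 + (1015/6)x^4 - (1358/3)x^3 + 952x^2 - (3964/3)x + 5477/6
check: H g = 12x^7 - (112/3)x^6 + 196x^5 - (2030/3)x^4 + (5432/3)x^3 - 3808x^2 + (15856/3)x - 10954/3
so H g − (-4)·g = 3x^8 + (4/3)x^7 = f ✓

the image equals g(x) = (3/4)x^8 - (8/3)x^7 + (28/3)x^6 - 49x^5 + (1015/6)x^4 - (1358/3)x^3 + 952x^2 - (3964/3)x + 5477/6


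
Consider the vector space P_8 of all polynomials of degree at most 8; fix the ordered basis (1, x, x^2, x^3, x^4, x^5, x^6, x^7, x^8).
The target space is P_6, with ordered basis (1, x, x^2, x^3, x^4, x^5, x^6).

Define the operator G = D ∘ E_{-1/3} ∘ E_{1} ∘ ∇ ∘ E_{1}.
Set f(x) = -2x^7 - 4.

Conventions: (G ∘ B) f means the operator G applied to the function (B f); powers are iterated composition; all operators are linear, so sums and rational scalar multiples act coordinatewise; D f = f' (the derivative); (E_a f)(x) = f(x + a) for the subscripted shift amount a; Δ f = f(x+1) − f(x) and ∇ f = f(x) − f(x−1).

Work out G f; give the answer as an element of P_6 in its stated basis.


the image equals g(x) = -84x^5 - 490x^4 - (3640/3)x^3 - (14210/9)x^2 - (28868/27)x - 24206/81

E_{1} f = -2x^7 - 14x^6 - 42x^5 - 70x^4 - 70x^3 - 42x^2 - 14x - 6
∇ E_{1} f = -14x^6 - 42x^5 - 70x^4 - 70x^3 - 42x^2 - 14x - 2
E_{1} ∇ E_{1} f = -14x^6 - 126x^5 - 490x^4 - 1050x^3 - 1302x^2 - 882x - 254
E_{-1/3} E_{1} ∇ E_{1} f = -14x^6 - 98x^5 - (910/3)x^4 - (14210/27)x^3 - (14434/27)x^2 - (24206/81)x - 51998/729
D E_{-1/3} E_{1} ∇ E_{1} f = -84x^5 - 490x^4 - (3640/3)x^3 - (14210/9)x^2 - (28868/27)x - 24206/81


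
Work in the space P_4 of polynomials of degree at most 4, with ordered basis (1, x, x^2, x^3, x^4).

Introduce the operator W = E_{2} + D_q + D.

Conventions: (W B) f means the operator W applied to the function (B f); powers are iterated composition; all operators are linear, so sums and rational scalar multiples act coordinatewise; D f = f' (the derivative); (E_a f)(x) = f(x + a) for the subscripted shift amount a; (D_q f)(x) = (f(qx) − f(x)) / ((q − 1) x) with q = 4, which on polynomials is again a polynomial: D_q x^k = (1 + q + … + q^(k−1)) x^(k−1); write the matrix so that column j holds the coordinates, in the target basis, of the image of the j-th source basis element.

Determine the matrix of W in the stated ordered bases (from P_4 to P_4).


the matrix is [[1, 4, 4, 8, 16]; [0, 1, 11, 12, 32]; [0, 0, 1, 30, 24]; [0, 0, 0, 1, 97]; [0, 0, 0, 0, 1]] (rows listed top to bottom)

image of 1: 1
image of x: x + 4
image of x^2: x^2 + 11x + 4
image of x^3: x^3 + 30x^2 + 12x + 8
image of x^4: x^4 + 97x^3 + 24x^2 + 32x + 16
each image's coordinates form column j of the matrix


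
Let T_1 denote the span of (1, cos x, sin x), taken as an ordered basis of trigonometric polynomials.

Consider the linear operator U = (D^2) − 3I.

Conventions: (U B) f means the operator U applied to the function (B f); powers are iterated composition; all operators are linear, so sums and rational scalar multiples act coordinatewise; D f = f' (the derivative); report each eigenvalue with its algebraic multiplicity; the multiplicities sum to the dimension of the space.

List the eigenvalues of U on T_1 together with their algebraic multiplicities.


λ = -4 (multiplicity 2), λ = -3 (multiplicity 1)

image of 1: -3
image of cos x: -4cos x
image of sin x: -4sin x
the matrix is diagonal; its diagonal is (-3, -4, -4)
for a triangular matrix the eigenvalues are the diagonal entries, with algebraic multiplicity their repetition count


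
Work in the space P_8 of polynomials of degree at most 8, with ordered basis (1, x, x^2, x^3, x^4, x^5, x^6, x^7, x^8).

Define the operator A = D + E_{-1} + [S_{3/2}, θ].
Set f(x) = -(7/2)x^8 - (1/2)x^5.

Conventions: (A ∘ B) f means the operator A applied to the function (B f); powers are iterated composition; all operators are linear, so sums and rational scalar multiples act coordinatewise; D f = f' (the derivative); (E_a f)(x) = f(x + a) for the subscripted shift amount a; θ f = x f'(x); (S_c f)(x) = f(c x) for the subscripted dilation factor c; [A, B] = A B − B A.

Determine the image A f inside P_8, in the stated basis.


D f = -28x^7 - (5/2)x^4
E_{-1} f = -(7/2)x^8 + 28x^7 - 98x^6 + (391/2)x^5 - (485/2)x^4 + 191x^3 - 93x^2 + (51/2)x - 3
θ f = -28x^8 - (5/2)x^5
S_{3/2} θ f = -(45927/64)x^8 - (1215/64)x^5
S_{3/2} f = -(45927/512)x^8 - (243/64)x^5
θ S_{3/2} f = -(45927/64)x^8 - (1215/64)x^5
[S_{3/2}, θ] f = 0
(D + E_{-1} + [S_{3/2}, θ]) f = -(7/2)x^8 - 98x^6 + (391/2)x^5 - 245x^4 + 191x^3 - 93x^2 + (51/2)x - 3

the result is g(x) = -(7/2)x^8 - 98x^6 + (391/2)x^5 - 245x^4 + 191x^3 - 93x^2 + (51/2)x - 3


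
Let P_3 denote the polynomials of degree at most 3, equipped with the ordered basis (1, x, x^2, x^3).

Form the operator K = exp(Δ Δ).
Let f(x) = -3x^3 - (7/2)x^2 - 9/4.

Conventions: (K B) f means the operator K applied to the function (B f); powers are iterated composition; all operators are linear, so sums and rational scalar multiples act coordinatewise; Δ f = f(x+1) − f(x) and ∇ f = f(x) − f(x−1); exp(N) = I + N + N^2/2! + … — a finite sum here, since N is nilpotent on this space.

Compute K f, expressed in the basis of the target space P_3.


order-1 term: -18x - 25
the series for exp(Δ Δ) f terminates at order 1
exp(Δ Δ) f = -3x^3 - (7/2)x^2 - 18x - 109/4

g(x) = -3x^3 - (7/2)x^2 - 18x - 109/4


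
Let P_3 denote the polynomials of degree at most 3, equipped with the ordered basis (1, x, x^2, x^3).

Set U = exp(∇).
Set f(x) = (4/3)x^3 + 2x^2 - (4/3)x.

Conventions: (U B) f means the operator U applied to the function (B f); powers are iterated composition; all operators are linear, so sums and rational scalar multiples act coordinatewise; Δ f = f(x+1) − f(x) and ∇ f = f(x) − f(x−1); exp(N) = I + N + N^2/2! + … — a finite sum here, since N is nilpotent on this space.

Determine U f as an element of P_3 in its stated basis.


order-1 term: 4x^2 - 2
order-2 term: 4x - 2
order-3 term: 4/3
the series for exp(∇) f terminates at order 3
exp(∇) f = (4/3)x^3 + 6x^2 + (8/3)x - 8/3

the result is g(x) = (4/3)x^3 + 6x^2 + (8/3)x - 8/3


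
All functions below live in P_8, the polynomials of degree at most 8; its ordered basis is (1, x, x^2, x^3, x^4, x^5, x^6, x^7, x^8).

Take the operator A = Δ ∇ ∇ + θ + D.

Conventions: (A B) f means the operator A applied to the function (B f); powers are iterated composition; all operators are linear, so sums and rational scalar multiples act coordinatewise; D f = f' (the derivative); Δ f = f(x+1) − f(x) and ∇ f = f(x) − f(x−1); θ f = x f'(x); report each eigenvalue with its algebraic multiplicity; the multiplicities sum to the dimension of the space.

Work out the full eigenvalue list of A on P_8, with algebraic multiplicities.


image of 1: 0
image of x: x + 1
image of x^2: 2x^2 + 2x
image of x^3: 3x^3 + 3x^2 + 6
image of x^4: 4x^4 + 4x^3 + 24x - 12
image of x^5: 5x^5 + 5x^4 + 60x^2 - 60x + 30
image of x^6: 6x^6 + 6x^5 + 120x^3 - 180x^2 + 180x - 60
image of x^7: 7x^7 + 7x^6 + 210x^4 - 420x^3 + 630x^2 - 420x + 126
image of x^8: 8x^8 + 8x^7 + 336x^5 - 840x^4 + 1680x^3 - 1680x^2 + 1008x - 252
the matrix is upper triangular; its diagonal is (0, 1, 2, 3, 4, 5, 6, 7, 8)
for a triangular matrix the eigenvalues are the diagonal entries, with algebraic multiplicity their repetition count

λ = 0 (multiplicity 1), λ = 1 (multiplicity 1), λ = 2 (multiplicity 1), λ = 3 (multiplicity 1), λ = 4 (multiplicity 1), λ = 5 (multiplicity 1), λ = 6 (multiplicity 1), λ = 7 (multiplicity 1), λ = 8 (multiplicity 1)


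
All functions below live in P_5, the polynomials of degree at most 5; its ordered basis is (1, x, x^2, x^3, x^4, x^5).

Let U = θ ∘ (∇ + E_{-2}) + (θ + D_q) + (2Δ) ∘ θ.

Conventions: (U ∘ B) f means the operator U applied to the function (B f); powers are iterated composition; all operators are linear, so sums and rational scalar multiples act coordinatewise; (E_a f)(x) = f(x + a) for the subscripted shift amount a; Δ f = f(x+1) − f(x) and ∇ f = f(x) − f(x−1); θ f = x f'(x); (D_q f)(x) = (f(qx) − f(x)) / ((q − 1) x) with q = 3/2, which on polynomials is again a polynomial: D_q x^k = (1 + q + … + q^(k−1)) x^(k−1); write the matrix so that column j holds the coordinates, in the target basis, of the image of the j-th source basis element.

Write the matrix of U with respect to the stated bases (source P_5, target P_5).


image of 1: 0
image of x: 2x + 3
image of x^2: 4x^2 + (17/2)x + 4
image of x^3: 6x^3 + (67/4)x^2 + 27x + 6
image of x^4: 8x^4 + (225/8)x^3 + 84x^2 + 4x + 8
image of x^5: 10x^5 + (691/16)x^4 + 190x^3 - 40x^2 + 125x + 10
each image's coordinates form column j of the matrix

the matrix is [[0, 3, 4, 6, 8, 10]; [0, 2, 17/2, 27, 4, 125]; [0, 0, 4, 67/4, 84, -40]; [0, 0, 0, 6, 225/8, 190]; [0, 0, 0, 0, 8, 691/16]; [0, 0, 0, 0, 0, 10]] (rows listed top to bottom)


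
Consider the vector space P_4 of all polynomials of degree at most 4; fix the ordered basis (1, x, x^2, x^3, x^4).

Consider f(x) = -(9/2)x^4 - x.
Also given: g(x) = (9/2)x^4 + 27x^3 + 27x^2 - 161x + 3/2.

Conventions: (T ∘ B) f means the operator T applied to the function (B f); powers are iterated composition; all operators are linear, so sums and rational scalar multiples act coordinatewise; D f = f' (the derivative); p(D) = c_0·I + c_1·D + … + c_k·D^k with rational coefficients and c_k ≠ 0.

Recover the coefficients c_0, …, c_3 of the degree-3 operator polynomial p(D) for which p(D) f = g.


c_0 = -1, c_1 = -3/2, c_2 = -1/2, c_3 = 3/2

D^0 f = -(9/2)x^4 - x
D^1 f = -18x^3 - 1
D^2 f = -54x^2
D^3 f = -108x
matching coefficients of g against c_0 f + c_1 Df + … from the top degree down determines the c_i
solution: c_0 = -1, c_1 = -3/2, c_2 = -1/2, c_3 = 3/2


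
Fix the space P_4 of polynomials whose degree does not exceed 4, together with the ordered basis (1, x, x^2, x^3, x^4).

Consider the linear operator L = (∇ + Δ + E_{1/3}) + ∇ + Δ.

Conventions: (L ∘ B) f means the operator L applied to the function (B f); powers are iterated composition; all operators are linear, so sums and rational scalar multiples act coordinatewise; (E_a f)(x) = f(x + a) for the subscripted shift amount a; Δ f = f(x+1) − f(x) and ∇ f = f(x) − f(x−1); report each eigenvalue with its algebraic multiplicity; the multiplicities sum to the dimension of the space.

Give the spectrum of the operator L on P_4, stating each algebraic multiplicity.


λ = 1 (multiplicity 5)

image of 1: 1
image of x: x + 13/3
image of x^2: x^2 + (26/3)x + 1/9
image of x^3: x^3 + 13x^2 + (1/3)x + 109/27
image of x^4: x^4 + (52/3)x^3 + (2/3)x^2 + (436/27)x + 1/81
the matrix is upper triangular; its diagonal is (1, 1, 1, 1, 1)
for a triangular matrix the eigenvalues are the diagonal entries, with algebraic multiplicity their repetition count


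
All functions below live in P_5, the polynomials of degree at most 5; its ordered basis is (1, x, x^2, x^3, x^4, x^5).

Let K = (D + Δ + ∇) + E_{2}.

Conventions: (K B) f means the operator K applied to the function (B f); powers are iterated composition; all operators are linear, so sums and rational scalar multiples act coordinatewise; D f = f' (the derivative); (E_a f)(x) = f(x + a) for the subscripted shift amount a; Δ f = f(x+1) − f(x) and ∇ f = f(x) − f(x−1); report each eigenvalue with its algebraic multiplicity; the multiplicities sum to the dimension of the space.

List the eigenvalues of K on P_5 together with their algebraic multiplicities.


λ = 1 (multiplicity 6)

image of 1: 1
image of x: x + 5
image of x^2: x^2 + 10x + 4
image of x^3: x^3 + 15x^2 + 12x + 10
image of x^4: x^4 + 20x^3 + 24x^2 + 40x + 16
image of x^5: x^5 + 25x^4 + 40x^3 + 100x^2 + 80x + 34
the matrix is upper triangular; its diagonal is (1, 1, 1, 1, 1, 1)
for a triangular matrix the eigenvalues are the diagonal entries, with algebraic multiplicity their repetition count


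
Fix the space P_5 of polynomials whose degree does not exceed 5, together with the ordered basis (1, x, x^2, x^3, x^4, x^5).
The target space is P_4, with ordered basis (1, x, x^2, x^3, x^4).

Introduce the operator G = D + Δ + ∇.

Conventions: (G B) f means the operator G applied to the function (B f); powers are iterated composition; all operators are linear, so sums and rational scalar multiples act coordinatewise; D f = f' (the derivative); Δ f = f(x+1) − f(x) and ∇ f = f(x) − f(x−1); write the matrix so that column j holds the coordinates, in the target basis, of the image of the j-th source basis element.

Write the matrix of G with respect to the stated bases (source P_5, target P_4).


the matrix is [[0, 3, 0, 2, 0, 2]; [0, 0, 6, 0, 8, 0]; [0, 0, 0, 9, 0, 20]; [0, 0, 0, 0, 12, 0]; [0, 0, 0, 0, 0, 15]] (rows listed top to bottom)

image of 1: 0
image of x: 3
image of x^2: 6x
image of x^3: 9x^2 + 2
image of x^4: 12x^3 + 8x
image of x^5: 15x^4 + 20x^2 + 2
each image's coordinates form column j of the matrix


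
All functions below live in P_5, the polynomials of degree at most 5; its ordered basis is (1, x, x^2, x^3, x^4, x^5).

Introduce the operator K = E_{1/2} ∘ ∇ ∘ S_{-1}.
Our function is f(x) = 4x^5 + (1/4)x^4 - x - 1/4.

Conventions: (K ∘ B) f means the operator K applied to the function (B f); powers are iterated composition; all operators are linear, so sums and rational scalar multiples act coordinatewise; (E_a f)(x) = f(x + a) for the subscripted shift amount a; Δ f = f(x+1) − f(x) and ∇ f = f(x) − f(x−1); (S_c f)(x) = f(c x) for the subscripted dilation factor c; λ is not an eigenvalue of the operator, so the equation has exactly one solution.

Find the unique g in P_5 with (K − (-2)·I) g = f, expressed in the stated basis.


the result is g(x) = 2x^5 + (41/8)x^4 - (41/4)x^3 - (103/8)x^2 + (157/16)x + 57/16

write g with unknown coordinates in the stated basis and equate coefficients in (K − (-2)·I) g = f
solving from the highest basis element down gives g = 2x^5 + (41/8)x^4 - (41/4)x^3 - (103/8)x^2 + (157/16)x + 57/16
check: K g = -10x^4 + (41/2)x^3 + (103/4)x^2 - (165/8)x - 59/8
so K g − (-2)·g = 4x^5 + (1/4)x^4 - x - 1/4 = f ✓


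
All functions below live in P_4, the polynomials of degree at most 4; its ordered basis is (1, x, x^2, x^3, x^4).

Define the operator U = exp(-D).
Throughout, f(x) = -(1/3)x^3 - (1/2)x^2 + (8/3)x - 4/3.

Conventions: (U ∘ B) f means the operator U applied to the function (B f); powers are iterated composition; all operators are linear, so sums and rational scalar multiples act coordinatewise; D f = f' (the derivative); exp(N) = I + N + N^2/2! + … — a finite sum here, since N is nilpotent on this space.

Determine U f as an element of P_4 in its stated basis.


g(x) = -(1/3)x^3 + (1/2)x^2 + (8/3)x - 25/6

order-1 term: x^2 + x - 8/3
order-2 term: -x - 1/2
order-3 term: 1/3
the series for exp(-D) f terminates at order 3
exp(-D) f = -(1/3)x^3 + (1/2)x^2 + (8/3)x - 25/6


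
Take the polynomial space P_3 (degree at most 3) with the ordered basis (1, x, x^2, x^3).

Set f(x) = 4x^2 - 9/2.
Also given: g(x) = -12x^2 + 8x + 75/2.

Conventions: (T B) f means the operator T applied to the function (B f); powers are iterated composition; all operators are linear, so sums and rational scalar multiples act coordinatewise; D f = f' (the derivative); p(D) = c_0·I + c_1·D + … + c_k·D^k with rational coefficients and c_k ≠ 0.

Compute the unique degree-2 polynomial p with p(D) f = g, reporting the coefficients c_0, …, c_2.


c_0 = -3, c_1 = 1, c_2 = 3

D^0 f = 4x^2 - 9/2
D^1 f = 8x
D^2 f = 8
matching coefficients of g against c_0 f + c_1 Df + … from the top degree down determines the c_i
solution: c_0 = -3, c_1 = 1, c_2 = 3


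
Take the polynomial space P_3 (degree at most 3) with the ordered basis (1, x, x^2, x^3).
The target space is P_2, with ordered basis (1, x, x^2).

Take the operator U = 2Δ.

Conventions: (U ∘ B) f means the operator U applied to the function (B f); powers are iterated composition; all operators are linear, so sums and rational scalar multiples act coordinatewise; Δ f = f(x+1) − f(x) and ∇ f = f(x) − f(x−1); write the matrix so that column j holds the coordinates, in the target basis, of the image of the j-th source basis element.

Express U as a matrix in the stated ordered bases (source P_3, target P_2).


image of 1: 0
image of x: 2
image of x^2: 4x + 2
image of x^3: 6x^2 + 6x + 2
each image's coordinates form column j of the matrix

the matrix is [[0, 2, 2, 2]; [0, 0, 4, 6]; [0, 0, 0, 6]] (rows listed top to bottom)


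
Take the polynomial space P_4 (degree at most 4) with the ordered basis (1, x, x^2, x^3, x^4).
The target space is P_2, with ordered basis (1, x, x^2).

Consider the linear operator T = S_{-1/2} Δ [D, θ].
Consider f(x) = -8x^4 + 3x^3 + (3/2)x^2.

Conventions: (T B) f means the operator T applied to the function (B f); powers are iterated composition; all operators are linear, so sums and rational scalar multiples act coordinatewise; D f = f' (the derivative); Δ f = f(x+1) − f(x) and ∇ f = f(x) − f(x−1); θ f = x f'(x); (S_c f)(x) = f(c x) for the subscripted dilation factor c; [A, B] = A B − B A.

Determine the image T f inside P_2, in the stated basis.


the result is g(x) = -24x^2 + 39x - 20

θ f = -32x^4 + 9x^3 + 3x^2
D θ f = -128x^3 + 27x^2 + 6x
D f = -32x^3 + 9x^2 + 3x
θ D f = -96x^3 + 18x^2 + 3x
[D, θ] f = -32x^3 + 9x^2 + 3x
Δ [D, θ] f = -96x^2 - 78x - 20
S_{-1/2} Δ [D, θ] f = -24x^2 + 39x - 20


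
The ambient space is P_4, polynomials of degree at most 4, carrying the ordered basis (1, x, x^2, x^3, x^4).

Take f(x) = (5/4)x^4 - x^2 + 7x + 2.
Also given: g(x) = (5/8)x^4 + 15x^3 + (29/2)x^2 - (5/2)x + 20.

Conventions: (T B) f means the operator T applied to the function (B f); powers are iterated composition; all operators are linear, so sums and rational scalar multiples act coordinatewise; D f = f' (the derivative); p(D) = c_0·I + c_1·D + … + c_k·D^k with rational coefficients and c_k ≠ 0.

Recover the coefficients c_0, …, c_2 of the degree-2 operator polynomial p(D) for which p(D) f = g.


D^0 f = (5/4)x^4 - x^2 + 7x + 2
D^1 f = 5x^3 - 2x + 7
D^2 f = 15x^2 - 2
matching coefficients of g against c_0 f + c_1 Df + … from the top degree down determines the c_i
solution: c_0 = 1/2, c_1 = 3, c_2 = 1

p(D) = (1/2)·I + 3·D + D^2, i.e. c_0 = 1/2, c_1 = 3, c_2 = 1


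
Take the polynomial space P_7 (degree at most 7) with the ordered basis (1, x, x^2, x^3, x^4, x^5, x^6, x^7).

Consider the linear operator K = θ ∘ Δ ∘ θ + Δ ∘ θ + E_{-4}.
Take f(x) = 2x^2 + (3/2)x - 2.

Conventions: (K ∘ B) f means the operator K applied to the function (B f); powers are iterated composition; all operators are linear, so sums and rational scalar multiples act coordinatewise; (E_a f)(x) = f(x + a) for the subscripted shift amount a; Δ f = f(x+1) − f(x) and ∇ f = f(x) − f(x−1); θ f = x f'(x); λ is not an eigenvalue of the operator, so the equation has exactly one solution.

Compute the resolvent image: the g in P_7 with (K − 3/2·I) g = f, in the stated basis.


write g with unknown coordinates in the stated basis and equate coefficients in (K − 3/2·I) g = f
solving from the highest basis element down gives g = -4x^2 - 3x - 122
check: K g = -4x^2 - 3x - 185
so K g − 3/2·g = 2x^2 + (3/2)x - 2 = f ✓

g(x) = -4x^2 - 3x - 122


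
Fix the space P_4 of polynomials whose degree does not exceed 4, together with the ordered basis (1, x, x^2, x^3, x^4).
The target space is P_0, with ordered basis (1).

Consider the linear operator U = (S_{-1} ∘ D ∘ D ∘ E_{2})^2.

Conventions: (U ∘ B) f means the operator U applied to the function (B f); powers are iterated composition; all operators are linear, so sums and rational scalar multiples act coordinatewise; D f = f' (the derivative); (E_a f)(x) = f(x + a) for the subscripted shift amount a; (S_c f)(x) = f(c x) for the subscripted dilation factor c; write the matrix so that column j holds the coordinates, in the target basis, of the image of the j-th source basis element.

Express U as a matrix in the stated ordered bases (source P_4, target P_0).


the matrix is [[0, 0, 0, 0, 24]] (rows listed top to bottom)

image of 1: 0
image of x: 0
image of x^2: 0
image of x^3: 0
image of x^4: 24
each image's coordinates form column j of the matrix


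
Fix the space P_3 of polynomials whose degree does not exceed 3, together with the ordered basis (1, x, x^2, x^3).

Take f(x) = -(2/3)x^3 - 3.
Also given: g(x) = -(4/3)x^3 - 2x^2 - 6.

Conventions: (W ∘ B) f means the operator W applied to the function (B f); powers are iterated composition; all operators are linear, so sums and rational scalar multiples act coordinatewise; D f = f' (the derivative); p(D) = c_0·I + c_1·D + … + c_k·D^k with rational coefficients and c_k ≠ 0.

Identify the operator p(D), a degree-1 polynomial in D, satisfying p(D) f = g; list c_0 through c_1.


D^0 f = -(2/3)x^3 - 3
D^1 f = -2x^2
matching coefficients of g against c_0 f + c_1 Df + … from the top degree down determines the c_i
solution: c_0 = 2, c_1 = 1

c_0 = 2, c_1 = 1


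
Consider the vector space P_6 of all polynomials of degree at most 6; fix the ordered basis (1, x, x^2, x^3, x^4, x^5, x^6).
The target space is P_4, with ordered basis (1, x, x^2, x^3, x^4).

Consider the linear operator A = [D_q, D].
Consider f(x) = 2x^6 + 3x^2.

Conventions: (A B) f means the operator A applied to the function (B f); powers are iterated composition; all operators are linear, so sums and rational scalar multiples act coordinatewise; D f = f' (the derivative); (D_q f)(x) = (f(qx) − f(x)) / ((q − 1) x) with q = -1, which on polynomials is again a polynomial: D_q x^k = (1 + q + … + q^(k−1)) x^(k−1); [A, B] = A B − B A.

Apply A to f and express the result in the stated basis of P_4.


D f = 12x^5 + 6x
D_q D f = 12x^4 + 6
D_q f = 0
D D_q f = 0
[D_q, D] f = 12x^4 + 6

the result is g(x) = 12x^4 + 6


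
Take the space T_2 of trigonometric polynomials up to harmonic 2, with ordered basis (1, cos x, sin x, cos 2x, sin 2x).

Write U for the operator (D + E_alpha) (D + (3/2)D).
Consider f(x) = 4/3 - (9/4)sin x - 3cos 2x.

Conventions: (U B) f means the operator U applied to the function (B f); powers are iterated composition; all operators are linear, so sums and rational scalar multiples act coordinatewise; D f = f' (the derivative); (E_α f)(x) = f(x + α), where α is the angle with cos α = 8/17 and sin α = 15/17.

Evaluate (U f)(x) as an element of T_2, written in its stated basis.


the image equals g(x) = -(45/17)cos x + (180/17)sin x + (12270/289)cos 2x - (2415/289)sin 2x

D f = -(9/4)cos x + 6sin 2x
D f = -(9/4)cos x + 6sin 2x
((3/2)D) f = -(27/8)cos x + 9sin 2x
(D + (3/2)D) f = -(45/8)cos x + 15sin 2x
D (D + (3/2)D) f = (45/8)sin x + 30cos 2x
E_alpha (D + (3/2)D) f = -(45/17)cos x + (675/136)sin x + (3600/289)cos 2x - (2415/289)sin 2x
(D + E_alpha) (D + (3/2)D) f = -(45/17)cos x + (180/17)sin x + (12270/289)cos 2x - (2415/289)sin 2x


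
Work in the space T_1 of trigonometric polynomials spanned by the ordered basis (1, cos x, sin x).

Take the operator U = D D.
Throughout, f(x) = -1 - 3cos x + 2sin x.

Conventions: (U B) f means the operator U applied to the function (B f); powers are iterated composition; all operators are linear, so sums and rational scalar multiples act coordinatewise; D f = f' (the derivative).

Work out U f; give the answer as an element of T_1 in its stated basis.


D f = 2cos x + 3sin x
D D f = 3cos x - 2sin x

g(x) = 3cos x - 2sin x


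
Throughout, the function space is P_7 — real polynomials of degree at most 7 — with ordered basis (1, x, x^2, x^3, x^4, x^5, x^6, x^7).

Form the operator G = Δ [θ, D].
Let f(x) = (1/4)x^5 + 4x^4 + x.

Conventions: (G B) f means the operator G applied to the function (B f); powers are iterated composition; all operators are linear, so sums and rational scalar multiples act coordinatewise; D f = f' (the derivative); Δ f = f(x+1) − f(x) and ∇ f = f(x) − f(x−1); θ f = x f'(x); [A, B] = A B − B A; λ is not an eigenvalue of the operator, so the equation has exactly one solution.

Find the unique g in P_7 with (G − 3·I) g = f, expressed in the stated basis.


the image equals g(x) = -(1/12)x^5 - (4/3)x^4 + (5/9)x^3 + (37/6)x^2 + (40/9)x - 11/4

write g with unknown coordinates in the stated basis and equate coefficients in (G − 3·I) g = f
solving from the highest basis element down gives g = -(1/12)x^5 - (4/3)x^4 + (5/9)x^3 + (37/6)x^2 + (40/9)x - 11/4
check: G g = (5/3)x^3 + (37/2)x^2 + (43/3)x - 33/4
so G g − 3·g = (1/4)x^5 + 4x^4 + x = f ✓


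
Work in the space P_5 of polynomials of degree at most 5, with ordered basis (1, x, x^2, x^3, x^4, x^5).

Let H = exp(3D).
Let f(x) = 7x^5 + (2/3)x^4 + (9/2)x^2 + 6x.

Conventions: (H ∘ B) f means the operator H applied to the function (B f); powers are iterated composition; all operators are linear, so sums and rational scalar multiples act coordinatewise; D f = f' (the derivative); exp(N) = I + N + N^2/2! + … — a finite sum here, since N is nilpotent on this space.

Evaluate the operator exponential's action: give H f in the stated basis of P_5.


order-1 term: 105x^4 + 8x^3 + 27x + 18
order-2 term: 630x^3 + 36x^2 + 81/2
order-3 term: 1890x^2 + 72x
order-4 term: 2835x + 54
order-5 term: 1701
the series for exp(3D) f terminates at order 5
exp(3D) f = 7x^5 + (317/3)x^4 + 638x^3 + (3861/2)x^2 + 2940x + 3627/2

the result is g(x) = 7x^5 + (317/3)x^4 + 638x^3 + (3861/2)x^2 + 2940x + 3627/2


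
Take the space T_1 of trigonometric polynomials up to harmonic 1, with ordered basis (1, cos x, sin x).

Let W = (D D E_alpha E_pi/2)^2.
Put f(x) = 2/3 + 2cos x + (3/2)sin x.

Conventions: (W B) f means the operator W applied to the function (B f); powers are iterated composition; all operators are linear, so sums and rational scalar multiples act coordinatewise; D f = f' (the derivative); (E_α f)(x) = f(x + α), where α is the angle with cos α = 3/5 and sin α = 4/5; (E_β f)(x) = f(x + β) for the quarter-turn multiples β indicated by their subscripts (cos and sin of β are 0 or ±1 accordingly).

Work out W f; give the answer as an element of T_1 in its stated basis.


g(x) = -(22/25)cos x + (117/50)sin x

E_pi/2 f = 2/3 + (3/2)cos x - 2sin x
E_alpha E_pi/2 f = 2/3 - (7/10)cos x - (12/5)sin x
D E_alpha E_pi/2 f = -(12/5)cos x + (7/10)sin x
D D E_alpha E_pi/2 f = (7/10)cos x + (12/5)sin x
E_pi/2 (D D E_alpha E_pi/2) f = (12/5)cos x - (7/10)sin x
E_alpha E_pi/2 (D D E_alpha E_pi/2) f = (22/25)cos x - (117/50)sin x
D E_alpha E_pi/2 (D D E_alpha E_pi/2) f = -(117/50)cos x - (22/25)sin x
D D E_alpha E_pi/2 (D D E_alpha E_pi/2) f = -(22/25)cos x + (117/50)sin x


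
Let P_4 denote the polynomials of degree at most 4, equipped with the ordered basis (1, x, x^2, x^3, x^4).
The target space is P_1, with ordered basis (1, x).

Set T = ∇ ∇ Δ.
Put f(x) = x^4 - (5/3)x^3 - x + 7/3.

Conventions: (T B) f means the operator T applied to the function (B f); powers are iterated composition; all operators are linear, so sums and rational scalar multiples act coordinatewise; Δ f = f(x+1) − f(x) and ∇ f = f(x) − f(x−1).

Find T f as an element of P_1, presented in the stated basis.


the result is g(x) = 24x - 22

Δ f = 4x^3 + x^2 - x - 5/3
∇ Δ f = 12x^2 - 10x + 2
∇ (∇ Δ) f = 24x - 22


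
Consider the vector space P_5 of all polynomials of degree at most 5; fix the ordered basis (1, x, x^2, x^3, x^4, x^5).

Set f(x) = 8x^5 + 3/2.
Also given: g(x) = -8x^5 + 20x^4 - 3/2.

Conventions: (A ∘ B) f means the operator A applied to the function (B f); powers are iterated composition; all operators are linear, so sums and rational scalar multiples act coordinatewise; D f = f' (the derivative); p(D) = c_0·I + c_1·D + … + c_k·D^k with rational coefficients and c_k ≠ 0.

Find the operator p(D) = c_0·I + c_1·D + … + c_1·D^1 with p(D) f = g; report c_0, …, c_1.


p(D) = -I + (1/2)·D, i.e. c_0 = -1, c_1 = 1/2

D^0 f = 8x^5 + 3/2
D^1 f = 40x^4
matching coefficients of g against c_0 f + c_1 Df + … from the top degree down determines the c_i
solution: c_0 = -1, c_1 = 1/2


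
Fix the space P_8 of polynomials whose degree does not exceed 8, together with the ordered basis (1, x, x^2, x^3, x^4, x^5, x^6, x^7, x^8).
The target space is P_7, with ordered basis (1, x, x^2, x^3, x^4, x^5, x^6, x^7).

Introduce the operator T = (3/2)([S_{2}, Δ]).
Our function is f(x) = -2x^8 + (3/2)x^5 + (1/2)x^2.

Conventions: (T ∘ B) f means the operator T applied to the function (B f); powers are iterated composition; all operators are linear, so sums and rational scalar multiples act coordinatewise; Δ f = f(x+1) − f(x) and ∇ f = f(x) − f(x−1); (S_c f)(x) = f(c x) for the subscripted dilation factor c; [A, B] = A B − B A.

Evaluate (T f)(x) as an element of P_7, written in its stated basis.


Δ f = -16x^7 - 56x^6 - 112x^5 - (265/2)x^4 - 97x^3 - 41x^2 - (15/2)x
S_{2} Δ f = -2048x^7 - 3584x^6 - 3584x^5 - 2120x^4 - 776x^3 - 164x^2 - 15x
S_{2} f = -512x^8 + 48x^5 + 2x^2
Δ S_{2} f = -4096x^7 - 14336x^6 - 28672x^5 - 35600x^4 - 28192x^3 - 13856x^2 - 3852x - 462
[S_{2}, Δ] f = 2048x^7 + 10752x^6 + 25088x^5 + 33480x^4 + 27416x^3 + 13692x^2 + 3837x + 462
((3/2)([S_{2}, Δ])) f = 3072x^7 + 16128x^6 + 37632x^5 + 50220x^4 + 41124x^3 + 20538x^2 + (11511/2)x + 693

g(x) = 3072x^7 + 16128x^6 + 37632x^5 + 50220x^4 + 41124x^3 + 20538x^2 + (11511/2)x + 693


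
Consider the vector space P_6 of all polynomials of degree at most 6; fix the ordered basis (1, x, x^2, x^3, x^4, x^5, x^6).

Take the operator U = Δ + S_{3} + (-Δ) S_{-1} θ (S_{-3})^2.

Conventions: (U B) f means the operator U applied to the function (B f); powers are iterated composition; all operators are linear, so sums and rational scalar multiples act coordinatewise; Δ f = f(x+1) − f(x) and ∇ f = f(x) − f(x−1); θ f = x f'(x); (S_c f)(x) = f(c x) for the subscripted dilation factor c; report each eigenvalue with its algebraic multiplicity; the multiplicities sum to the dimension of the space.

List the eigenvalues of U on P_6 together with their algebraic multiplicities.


λ = 1 (multiplicity 1), λ = 3 (multiplicity 1), λ = 9 (multiplicity 1), λ = 27 (multiplicity 1), λ = 81 (multiplicity 1), λ = 243 (multiplicity 1), λ = 729 (multiplicity 1)

image of 1: 1
image of x: 3x + 10
image of x^2: 9x^2 - 322x - 161
image of x^3: 27x^3 + 6564x^2 + 6564x + 2188
image of x^4: 81x^4 - 104972x^3 - 157458x^2 - 104972x - 26243
image of x^5: 243x^5 + 1476230x^4 + 2952460x^3 + 2952460x^2 + 1476230x + 295246
image of x^6: 729x^6 - 19131870x^5 - 47829675x^4 - 63772900x^3 - 47829675x^2 - 19131870x - 3188645
the matrix is upper triangular; its diagonal is (1, 3, 9, 27, 81, 243, 729)
for a triangular matrix the eigenvalues are the diagonal entries, with algebraic multiplicity their repetition count
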